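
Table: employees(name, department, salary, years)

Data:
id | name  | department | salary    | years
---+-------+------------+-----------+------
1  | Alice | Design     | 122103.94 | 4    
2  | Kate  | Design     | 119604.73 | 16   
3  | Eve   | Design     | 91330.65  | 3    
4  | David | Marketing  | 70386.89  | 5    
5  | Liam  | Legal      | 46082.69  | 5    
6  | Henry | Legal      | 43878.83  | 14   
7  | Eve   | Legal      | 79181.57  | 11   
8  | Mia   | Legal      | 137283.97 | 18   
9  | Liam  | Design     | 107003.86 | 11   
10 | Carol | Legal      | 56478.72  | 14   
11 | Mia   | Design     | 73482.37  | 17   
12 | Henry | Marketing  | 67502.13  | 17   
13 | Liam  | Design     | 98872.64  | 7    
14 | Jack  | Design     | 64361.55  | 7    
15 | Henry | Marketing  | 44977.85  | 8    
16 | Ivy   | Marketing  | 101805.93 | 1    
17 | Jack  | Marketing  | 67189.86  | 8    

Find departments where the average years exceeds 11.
SELECT department, AVG(years)
FROM employees
GROUP BY department
HAVING AVG(years) > 11

Result:
  Legal: avg=12.40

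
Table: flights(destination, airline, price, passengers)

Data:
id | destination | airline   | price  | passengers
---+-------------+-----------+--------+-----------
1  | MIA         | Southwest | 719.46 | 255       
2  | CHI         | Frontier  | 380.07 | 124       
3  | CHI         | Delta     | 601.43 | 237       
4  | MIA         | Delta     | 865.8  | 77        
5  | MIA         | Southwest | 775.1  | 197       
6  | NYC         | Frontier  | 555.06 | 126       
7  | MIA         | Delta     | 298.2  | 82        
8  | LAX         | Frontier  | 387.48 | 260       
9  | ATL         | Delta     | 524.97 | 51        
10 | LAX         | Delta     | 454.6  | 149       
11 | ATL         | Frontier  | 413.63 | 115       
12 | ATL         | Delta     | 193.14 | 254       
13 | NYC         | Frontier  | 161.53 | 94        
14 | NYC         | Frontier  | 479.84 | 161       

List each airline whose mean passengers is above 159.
SELECT airline, AVG(passengers)
FROM flights
GROUP BY airline
HAVING AVG(passengers) > 159

Result:
  Southwest: avg=226.00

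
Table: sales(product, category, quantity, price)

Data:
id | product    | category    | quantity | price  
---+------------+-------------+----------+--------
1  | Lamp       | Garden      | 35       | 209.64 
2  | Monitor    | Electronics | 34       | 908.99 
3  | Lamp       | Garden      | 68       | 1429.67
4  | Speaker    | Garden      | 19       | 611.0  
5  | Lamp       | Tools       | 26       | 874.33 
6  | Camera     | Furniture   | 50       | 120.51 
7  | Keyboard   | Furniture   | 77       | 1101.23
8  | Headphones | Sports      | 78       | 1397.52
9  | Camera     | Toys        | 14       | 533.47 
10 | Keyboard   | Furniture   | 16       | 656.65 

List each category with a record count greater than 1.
SELECT category, COUNT(*) as cnt
FROM sales
GROUP BY category
HAVING COUNT(*) > 1

Result:
  Furniture: 3
  Garden: 3

Note: HAVING filters groups after aggregation, WHERE filters rows before.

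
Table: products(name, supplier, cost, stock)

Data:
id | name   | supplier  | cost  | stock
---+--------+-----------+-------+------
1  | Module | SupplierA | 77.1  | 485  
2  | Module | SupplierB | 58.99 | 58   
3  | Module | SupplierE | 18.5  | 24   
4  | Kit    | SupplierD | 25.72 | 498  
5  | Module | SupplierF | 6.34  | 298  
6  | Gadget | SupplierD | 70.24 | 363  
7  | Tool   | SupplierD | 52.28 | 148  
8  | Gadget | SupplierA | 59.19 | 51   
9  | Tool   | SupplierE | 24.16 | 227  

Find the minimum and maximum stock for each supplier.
SELECT supplier, MIN(stock), MAX(stock)
FROM products
GROUP BY supplier

Result:
  SupplierA: min=51, max=485
  SupplierB: min=58, max=58
  SupplierD: min=148, max=498
  SupplierE: min=24, max=227
  SupplierF: min=298, max=298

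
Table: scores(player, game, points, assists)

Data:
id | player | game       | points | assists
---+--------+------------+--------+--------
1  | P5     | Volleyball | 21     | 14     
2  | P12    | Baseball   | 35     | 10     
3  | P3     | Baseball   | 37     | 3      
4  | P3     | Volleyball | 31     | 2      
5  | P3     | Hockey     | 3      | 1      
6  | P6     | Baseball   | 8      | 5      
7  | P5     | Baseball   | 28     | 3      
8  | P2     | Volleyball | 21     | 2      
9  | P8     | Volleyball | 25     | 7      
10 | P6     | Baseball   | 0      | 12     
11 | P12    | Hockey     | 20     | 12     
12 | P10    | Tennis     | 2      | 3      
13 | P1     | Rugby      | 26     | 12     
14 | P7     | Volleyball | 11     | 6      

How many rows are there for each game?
SELECT game, COUNT(*) as count
FROM scores
GROUP BY game

Result:
  Baseball: 5
  Hockey: 2
  Rugby: 1
  Tennis: 1
  Volleyball: 5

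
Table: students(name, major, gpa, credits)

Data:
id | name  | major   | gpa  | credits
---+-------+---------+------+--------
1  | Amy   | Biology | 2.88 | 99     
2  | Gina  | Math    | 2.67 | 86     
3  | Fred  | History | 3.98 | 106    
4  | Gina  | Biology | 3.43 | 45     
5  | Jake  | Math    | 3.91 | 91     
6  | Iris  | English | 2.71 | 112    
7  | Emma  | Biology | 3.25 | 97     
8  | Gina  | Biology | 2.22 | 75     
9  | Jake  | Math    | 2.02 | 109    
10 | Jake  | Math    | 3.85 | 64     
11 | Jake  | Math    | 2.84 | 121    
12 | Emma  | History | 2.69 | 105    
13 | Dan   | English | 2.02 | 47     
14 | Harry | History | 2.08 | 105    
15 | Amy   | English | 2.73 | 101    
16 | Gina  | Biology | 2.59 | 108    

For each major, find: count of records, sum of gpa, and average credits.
SELECT major,
       COUNT(*) as cnt,
       SUM(gpa) as total_gpa,
       AVG(credits) as avg_credits
FROM students
GROUP BY major

Result:
  Biology: 5 records, 14.37 total gpa, 84.80 avg credits
  English: 3 records, 7.46 total gpa, 86.67 avg credits
  History: 3 records, 8.75 total gpa, 105.33 avg credits
  Math: 5 records, 15.29 total gpa, 94.20 avg credits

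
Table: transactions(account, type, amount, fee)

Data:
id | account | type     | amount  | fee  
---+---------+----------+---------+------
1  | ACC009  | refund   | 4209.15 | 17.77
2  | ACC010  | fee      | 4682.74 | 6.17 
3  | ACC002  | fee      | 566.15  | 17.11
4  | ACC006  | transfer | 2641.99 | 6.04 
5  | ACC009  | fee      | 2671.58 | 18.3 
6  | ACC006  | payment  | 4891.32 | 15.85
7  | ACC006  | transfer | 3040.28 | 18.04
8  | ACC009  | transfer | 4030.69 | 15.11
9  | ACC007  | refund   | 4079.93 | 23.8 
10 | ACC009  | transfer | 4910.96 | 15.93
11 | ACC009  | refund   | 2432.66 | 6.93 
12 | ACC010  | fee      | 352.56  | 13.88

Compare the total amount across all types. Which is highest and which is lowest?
SELECT type, SUM(amount)
FROM transactions
GROUP BY type
ORDER BY SUM(amount)

All groups:
  payment: 4891.32
  fee: 8273.03
  refund: 10721.74
  transfer: 14623.92

Highest: transfer (14623.92)
Lowest: payment (4891.32)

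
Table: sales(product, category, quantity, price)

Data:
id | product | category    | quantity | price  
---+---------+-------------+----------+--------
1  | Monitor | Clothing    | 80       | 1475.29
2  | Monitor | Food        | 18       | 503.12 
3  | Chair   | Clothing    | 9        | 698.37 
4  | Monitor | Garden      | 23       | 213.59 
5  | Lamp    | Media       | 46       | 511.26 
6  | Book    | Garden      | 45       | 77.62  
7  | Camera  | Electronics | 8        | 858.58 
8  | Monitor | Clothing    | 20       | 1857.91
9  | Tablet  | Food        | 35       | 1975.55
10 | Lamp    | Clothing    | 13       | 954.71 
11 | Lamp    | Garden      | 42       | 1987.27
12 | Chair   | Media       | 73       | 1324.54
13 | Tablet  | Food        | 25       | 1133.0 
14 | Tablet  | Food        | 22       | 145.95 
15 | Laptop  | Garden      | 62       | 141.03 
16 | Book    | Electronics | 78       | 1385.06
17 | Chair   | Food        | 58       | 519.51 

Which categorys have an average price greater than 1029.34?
SELECT category, AVG(price)
FROM sales
GROUP BY category
HAVING AVG(price) > 1029.34

Result:
  Clothing: avg=1246.57
  Electronics: avg=1121.82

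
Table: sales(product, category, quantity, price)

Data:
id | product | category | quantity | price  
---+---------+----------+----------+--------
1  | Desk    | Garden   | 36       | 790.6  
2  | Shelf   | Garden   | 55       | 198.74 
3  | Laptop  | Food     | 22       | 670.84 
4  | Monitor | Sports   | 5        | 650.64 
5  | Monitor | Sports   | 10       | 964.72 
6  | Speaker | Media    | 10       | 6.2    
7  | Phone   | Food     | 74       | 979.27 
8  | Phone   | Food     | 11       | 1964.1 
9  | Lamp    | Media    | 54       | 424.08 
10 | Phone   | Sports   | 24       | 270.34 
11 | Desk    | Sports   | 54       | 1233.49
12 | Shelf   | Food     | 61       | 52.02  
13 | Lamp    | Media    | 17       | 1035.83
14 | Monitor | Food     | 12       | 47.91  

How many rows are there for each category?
SELECT category, COUNT(*) as count
FROM sales
GROUP BY category

Result:
  Food: 5
  Garden: 2
  Media: 3
  Sports: 4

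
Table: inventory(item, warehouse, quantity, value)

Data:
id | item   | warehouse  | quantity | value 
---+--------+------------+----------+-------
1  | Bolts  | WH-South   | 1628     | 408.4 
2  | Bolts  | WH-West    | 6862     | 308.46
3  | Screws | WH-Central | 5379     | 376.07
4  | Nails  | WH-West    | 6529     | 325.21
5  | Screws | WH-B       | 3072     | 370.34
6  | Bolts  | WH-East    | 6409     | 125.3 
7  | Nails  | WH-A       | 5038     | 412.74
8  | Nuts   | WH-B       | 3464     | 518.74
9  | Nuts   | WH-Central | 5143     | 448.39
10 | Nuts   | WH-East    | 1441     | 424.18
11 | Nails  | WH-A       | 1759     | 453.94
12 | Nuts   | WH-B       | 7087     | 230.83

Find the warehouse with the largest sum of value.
SELECT warehouse, SUM(value) as val
FROM inventory
GROUP BY warehouse
ORDER BY val DESC
LIMIT 1

Result: WH-B with sum(value) = 1119.91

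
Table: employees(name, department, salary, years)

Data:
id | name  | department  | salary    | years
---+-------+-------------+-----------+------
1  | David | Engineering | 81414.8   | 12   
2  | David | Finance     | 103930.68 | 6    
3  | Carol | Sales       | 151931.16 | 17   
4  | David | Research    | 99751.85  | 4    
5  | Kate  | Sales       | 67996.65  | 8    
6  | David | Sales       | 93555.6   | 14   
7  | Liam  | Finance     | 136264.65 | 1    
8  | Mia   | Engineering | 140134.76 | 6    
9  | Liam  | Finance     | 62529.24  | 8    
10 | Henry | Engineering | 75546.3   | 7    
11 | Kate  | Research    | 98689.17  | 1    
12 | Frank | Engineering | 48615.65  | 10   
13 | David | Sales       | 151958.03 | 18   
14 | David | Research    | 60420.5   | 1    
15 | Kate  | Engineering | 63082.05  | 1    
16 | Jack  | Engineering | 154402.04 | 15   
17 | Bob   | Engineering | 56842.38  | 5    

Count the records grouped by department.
SELECT department, COUNT(*) as count
FROM employees
GROUP BY department

Result:
  Engineering: 7
  Finance: 3
  Research: 3
  Sales: 4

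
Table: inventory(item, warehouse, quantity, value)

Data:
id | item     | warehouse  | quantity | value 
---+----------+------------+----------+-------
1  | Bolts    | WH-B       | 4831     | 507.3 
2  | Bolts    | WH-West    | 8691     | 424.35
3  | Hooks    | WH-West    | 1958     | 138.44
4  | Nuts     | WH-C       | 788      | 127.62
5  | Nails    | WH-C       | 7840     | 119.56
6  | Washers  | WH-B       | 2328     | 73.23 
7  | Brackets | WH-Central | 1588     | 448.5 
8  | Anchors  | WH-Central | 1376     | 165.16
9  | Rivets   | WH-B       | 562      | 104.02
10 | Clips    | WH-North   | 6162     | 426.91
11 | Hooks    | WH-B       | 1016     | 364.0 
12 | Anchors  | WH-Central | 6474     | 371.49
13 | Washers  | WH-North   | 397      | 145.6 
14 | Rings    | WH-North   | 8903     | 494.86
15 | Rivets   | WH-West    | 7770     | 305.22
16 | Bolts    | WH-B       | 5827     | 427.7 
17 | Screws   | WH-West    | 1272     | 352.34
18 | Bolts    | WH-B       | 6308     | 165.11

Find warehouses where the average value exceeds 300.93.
SELECT warehouse, AVG(value)
FROM inventory
GROUP BY warehouse
HAVING AVG(value) > 300.93

Result:
  WH-Central: avg=328.38
  WH-North: avg=355.79
  WH-West: avg=305.09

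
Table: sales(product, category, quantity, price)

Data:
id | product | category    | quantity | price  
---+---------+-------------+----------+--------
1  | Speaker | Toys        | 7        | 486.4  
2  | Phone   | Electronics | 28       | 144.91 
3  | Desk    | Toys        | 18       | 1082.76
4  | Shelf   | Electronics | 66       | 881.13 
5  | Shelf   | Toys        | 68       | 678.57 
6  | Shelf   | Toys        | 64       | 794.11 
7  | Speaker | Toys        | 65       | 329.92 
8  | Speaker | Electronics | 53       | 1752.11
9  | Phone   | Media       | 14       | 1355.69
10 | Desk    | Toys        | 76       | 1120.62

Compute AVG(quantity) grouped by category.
SELECT category, AVG(quantity) as result
FROM sales
GROUP BY category

Result:
  Electronics: 49.00
  Media: 14.00
  Toys: 49.67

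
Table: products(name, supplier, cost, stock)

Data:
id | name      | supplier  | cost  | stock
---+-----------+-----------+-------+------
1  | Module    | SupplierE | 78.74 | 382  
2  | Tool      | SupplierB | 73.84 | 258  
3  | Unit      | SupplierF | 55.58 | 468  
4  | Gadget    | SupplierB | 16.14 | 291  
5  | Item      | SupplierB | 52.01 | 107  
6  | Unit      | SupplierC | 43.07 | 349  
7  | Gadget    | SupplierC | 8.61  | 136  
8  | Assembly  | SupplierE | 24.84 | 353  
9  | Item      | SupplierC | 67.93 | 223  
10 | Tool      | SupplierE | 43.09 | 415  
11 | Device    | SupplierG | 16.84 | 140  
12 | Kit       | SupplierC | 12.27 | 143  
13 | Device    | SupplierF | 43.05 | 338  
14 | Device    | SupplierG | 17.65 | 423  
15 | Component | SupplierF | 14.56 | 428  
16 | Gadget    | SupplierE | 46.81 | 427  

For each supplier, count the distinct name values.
SELECT supplier, COUNT(DISTINCT name)
FROM products
GROUP BY supplier

Result:
  SupplierB: 3 distinct
  SupplierC: 4 distinct
  SupplierE: 4 distinct
  SupplierF: 3 distinct
  SupplierG: 1 distinct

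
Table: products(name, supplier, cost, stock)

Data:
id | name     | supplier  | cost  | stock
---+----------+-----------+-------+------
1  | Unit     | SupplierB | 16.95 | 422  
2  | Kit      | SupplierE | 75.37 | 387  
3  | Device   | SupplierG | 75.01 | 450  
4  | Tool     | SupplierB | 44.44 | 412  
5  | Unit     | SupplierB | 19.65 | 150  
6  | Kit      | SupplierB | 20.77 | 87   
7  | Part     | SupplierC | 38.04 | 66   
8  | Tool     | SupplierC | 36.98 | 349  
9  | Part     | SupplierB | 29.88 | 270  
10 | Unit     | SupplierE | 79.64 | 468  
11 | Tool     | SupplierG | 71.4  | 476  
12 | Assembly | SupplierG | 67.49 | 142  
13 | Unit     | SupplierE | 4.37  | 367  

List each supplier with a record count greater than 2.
SELECT supplier, COUNT(*) as cnt
FROM products
GROUP BY supplier
HAVING COUNT(*) > 2

Result:
  SupplierB: 5
  SupplierE: 3
  SupplierG: 3

Note: HAVING filters groups after aggregation, WHERE filters rows before.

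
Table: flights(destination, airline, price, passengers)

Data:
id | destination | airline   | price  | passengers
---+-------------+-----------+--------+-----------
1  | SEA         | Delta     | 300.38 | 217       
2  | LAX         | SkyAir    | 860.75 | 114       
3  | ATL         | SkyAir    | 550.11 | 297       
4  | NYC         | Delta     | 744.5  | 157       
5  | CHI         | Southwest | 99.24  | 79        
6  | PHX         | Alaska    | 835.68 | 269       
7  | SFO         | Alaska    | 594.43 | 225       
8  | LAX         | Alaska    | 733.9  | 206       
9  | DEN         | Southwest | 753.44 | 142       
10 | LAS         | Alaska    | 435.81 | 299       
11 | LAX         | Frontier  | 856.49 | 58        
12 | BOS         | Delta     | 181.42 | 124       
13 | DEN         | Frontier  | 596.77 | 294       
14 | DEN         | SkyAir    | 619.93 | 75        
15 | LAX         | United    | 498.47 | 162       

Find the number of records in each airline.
SELECT airline, COUNT(*) as count
FROM flights
GROUP BY airline

Result:
  Alaska: 4
  Delta: 3
  Frontier: 2
  SkyAir: 3
  Southwest: 2
  United: 1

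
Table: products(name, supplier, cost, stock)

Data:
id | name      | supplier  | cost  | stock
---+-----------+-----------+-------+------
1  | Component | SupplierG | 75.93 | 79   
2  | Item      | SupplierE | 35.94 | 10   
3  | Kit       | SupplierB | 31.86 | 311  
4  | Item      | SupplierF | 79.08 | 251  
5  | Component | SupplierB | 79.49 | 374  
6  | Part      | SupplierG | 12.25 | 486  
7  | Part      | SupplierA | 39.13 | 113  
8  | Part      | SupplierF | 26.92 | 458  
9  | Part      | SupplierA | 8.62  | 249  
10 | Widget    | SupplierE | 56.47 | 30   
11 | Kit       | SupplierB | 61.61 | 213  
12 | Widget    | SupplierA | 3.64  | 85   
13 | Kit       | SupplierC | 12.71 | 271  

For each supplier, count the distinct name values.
SELECT supplier, COUNT(DISTINCT name)
FROM products
GROUP BY supplier

Result:
  SupplierA: 2 distinct
  SupplierB: 2 distinct
  SupplierC: 1 distinct
  SupplierE: 2 distinct
  SupplierF: 2 distinct
  SupplierG: 2 distinct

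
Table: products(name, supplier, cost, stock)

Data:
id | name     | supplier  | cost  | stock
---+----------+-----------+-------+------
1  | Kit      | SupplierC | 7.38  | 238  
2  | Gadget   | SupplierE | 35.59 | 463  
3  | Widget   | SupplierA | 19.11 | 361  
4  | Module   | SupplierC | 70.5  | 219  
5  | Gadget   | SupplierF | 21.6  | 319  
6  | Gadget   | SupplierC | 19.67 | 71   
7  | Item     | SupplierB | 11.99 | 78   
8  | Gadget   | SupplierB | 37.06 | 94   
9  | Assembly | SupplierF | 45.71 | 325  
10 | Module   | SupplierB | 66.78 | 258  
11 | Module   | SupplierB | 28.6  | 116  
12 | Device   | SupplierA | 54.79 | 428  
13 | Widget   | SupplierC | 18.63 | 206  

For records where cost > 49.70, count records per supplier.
SELECT supplier, COUNT(*)
FROM products
WHERE cost > 49.70
GROUP BY supplier

Note: WHERE filters rows before grouping.

Result:
  SupplierA: 1
  SupplierB: 1
  SupplierC: 1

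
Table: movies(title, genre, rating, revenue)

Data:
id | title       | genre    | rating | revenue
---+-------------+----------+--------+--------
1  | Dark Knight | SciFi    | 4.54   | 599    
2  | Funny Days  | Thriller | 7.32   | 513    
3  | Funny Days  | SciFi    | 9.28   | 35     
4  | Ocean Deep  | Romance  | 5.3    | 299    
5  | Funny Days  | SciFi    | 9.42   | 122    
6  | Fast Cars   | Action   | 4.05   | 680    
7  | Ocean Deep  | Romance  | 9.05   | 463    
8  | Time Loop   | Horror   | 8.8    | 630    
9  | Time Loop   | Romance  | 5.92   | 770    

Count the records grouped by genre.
SELECT genre, COUNT(*) as count
FROM movies
GROUP BY genre

Result:
  Action: 1
  Horror: 1
  Romance: 3
  SciFi: 3
  Thriller: 1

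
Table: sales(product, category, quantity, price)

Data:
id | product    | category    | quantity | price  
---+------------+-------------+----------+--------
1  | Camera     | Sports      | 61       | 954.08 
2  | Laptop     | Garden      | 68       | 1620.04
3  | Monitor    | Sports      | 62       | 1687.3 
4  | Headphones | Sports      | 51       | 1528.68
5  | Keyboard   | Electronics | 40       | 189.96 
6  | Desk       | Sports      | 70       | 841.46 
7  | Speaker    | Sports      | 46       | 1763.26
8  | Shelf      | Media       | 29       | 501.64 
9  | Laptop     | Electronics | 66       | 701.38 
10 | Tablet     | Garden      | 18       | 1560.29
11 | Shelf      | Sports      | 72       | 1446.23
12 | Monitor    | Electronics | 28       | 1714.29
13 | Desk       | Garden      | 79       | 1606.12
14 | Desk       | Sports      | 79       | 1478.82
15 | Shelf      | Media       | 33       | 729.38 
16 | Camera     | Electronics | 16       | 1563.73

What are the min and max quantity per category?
SELECT category, MIN(quantity), MAX(quantity)
FROM sales
GROUP BY category

Result:
  Electronics: min=16, max=66
  Garden: min=18, max=79
  Media: min=29, max=33
  Sports: min=46, max=79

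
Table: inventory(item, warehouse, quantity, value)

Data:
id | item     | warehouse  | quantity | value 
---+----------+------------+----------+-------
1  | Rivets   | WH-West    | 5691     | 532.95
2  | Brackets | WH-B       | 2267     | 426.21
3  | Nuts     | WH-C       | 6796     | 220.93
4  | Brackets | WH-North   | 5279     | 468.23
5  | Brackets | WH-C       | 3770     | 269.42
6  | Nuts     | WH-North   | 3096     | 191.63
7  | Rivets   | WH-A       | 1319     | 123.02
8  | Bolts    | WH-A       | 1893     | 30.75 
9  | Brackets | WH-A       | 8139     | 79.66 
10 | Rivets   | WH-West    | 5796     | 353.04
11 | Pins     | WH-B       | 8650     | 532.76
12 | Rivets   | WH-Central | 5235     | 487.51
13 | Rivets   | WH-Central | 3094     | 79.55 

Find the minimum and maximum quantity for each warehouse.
SELECT warehouse, MIN(quantity), MAX(quantity)
FROM inventory
GROUP BY warehouse

Result:
  WH-A: min=1319, max=8139
  WH-B: min=2267, max=8650
  WH-C: min=3770, max=6796
  WH-Central: min=3094, max=5235
  WH-North: min=3096, max=5279
  WH-West: min=5691, max=5796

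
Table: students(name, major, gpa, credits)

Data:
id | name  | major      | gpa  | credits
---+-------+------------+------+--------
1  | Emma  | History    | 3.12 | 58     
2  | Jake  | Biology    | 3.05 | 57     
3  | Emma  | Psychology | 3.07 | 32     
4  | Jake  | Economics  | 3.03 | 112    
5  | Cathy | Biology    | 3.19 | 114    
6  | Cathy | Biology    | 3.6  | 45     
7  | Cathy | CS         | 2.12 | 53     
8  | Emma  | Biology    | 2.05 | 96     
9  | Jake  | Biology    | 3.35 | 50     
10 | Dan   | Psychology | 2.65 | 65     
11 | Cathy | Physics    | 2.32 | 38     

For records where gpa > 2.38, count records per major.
SELECT major, COUNT(*)
FROM students
WHERE gpa > 2.38
GROUP BY major

Note: WHERE filters rows before grouping.

Result:
  Biology: 4
  Economics: 1
  History: 1
  Psychology: 2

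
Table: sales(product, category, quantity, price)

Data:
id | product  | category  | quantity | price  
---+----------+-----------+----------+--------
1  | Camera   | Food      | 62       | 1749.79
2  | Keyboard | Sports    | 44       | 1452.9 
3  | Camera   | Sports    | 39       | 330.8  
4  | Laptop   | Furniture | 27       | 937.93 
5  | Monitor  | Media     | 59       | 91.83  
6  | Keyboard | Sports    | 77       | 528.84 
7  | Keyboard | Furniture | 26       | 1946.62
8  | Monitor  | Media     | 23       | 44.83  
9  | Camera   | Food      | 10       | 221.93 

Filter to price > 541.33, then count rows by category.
SELECT category, COUNT(*)
FROM sales
WHERE price > 541.33
GROUP BY category

Note: WHERE filters rows before grouping.

Result:
  Food: 1
  Furniture: 2
  Sports: 1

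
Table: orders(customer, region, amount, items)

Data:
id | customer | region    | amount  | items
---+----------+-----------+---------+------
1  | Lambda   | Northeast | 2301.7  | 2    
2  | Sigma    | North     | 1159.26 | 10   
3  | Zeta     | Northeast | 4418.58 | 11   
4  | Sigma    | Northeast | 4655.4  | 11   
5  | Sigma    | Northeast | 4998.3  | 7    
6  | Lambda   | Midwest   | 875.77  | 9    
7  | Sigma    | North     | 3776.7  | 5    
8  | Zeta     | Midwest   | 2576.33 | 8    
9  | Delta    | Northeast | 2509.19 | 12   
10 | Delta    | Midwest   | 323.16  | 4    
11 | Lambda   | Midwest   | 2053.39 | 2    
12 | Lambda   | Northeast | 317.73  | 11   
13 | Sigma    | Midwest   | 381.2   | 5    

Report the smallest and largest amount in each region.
SELECT region, MIN(amount), MAX(amount)
FROM orders
GROUP BY region

Result:
  Midwest: min=323.16, max=2576.33
  North: min=1159.26, max=3776.70
  Northeast: min=317.73, max=4998.30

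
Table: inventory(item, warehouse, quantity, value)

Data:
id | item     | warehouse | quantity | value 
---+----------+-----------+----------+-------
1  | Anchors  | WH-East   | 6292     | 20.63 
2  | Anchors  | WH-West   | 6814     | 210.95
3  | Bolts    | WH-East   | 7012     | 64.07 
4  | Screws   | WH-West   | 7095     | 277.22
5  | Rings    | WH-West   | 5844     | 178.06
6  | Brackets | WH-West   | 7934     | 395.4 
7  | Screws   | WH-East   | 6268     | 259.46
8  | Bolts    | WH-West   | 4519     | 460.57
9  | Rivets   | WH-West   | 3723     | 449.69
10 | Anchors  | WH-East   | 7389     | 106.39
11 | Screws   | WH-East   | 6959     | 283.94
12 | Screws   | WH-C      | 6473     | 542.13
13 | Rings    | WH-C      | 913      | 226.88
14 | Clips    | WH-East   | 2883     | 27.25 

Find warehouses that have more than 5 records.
SELECT warehouse, COUNT(*) as cnt
FROM inventory
GROUP BY warehouse
HAVING COUNT(*) > 5

Result:
  WH-East: 6
  WH-West: 6

Note: HAVING filters groups after aggregation, WHERE filters rows before.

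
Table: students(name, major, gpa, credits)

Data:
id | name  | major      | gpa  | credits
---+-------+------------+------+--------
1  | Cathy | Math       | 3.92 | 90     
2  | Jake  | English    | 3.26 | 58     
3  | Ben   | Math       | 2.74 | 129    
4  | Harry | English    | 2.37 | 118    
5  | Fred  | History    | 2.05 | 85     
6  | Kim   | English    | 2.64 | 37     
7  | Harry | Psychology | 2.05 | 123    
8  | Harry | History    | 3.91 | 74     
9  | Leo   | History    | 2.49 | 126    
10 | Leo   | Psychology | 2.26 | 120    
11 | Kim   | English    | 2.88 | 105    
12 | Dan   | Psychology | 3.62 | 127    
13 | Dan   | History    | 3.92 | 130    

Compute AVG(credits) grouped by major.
SELECT major, AVG(credits) as result
FROM students
GROUP BY major

Result:
  English: 79.50
  History: 103.75
  Math: 109.50
  Psychology: 123.33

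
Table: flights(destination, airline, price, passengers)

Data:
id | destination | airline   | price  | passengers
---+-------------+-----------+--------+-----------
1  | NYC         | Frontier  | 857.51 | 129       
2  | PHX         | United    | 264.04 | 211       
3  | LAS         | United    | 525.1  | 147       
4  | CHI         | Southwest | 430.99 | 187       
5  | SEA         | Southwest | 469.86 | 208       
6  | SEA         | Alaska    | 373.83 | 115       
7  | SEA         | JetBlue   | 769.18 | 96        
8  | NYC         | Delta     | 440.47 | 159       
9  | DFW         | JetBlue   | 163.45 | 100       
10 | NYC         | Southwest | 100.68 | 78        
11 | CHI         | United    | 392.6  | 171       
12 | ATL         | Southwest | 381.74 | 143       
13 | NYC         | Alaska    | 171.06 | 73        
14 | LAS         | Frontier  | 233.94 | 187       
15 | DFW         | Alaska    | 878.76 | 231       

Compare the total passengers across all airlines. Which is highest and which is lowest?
SELECT airline, SUM(passengers)
FROM flights
GROUP BY airline
ORDER BY SUM(passengers)

All groups:
  Delta: 159
  JetBlue: 196
  Frontier: 316
  Alaska: 419
  United: 529
  Southwest: 616

Highest: Southwest (616)
Lowest: Delta (159)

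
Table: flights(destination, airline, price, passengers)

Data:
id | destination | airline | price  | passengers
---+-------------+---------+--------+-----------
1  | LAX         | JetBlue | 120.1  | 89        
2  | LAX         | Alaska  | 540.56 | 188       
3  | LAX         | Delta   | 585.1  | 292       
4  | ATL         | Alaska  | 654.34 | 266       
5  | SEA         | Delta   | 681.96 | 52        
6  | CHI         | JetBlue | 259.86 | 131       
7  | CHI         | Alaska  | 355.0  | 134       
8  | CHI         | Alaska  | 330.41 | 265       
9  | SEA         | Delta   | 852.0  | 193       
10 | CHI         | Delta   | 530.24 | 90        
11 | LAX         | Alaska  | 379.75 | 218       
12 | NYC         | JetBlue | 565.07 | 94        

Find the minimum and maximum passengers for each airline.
SELECT airline, MIN(passengers), MAX(passengers)
FROM flights
GROUP BY airline

Result:
  Alaska: min=134, max=266
  Delta: min=52, max=292
  JetBlue: min=89, max=131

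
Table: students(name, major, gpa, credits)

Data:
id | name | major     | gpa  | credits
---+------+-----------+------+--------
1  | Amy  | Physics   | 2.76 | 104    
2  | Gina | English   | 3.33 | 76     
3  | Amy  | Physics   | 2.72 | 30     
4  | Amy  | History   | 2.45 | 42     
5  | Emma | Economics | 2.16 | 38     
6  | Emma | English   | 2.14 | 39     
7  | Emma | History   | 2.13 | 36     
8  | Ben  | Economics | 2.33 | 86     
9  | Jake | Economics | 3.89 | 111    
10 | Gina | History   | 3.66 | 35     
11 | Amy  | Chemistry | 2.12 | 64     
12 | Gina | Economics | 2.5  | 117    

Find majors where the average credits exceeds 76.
SELECT major, AVG(credits)
FROM students
GROUP BY major
HAVING AVG(credits) > 76

Result:
  Economics: avg=88.00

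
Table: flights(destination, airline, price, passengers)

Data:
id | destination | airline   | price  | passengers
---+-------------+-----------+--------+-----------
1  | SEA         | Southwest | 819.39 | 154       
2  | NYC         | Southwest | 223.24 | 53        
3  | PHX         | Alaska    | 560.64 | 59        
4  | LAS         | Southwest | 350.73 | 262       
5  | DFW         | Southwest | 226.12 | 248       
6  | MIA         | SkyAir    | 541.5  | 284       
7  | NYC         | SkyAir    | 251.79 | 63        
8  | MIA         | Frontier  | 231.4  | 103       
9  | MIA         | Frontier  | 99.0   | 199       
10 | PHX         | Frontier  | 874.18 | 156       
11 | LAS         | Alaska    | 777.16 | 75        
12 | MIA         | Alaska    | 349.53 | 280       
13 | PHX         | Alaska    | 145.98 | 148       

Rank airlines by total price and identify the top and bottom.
SELECT airline, SUM(price)
FROM flights
GROUP BY airline
ORDER BY SUM(price)

All groups:
  SkyAir: 793.29
  Frontier: 1204.58
  Southwest: 1619.48
  Alaska: 1833.31

Highest: Alaska (1833.31)
Lowest: SkyAir (793.29)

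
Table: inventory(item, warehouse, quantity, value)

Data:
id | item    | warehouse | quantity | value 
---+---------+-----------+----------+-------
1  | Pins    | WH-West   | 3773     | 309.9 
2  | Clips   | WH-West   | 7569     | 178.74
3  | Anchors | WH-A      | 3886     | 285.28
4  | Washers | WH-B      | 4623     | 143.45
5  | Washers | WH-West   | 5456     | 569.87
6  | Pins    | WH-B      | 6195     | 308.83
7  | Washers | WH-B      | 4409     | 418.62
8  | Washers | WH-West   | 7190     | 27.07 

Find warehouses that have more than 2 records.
SELECT warehouse, COUNT(*) as cnt
FROM inventory
GROUP BY warehouse
HAVING COUNT(*) > 2

Result:
  WH-B: 3
  WH-West: 4

Note: HAVING filters groups after aggregation, WHERE filters rows before.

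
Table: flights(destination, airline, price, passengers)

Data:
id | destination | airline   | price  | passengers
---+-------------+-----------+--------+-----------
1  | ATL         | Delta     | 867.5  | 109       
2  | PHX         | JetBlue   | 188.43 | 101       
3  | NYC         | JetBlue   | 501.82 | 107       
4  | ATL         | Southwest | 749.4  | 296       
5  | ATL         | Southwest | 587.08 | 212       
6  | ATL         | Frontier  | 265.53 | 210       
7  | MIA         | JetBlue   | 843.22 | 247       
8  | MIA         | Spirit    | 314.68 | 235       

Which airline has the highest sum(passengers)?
SELECT airline, SUM(passengers) as val
FROM flights
GROUP BY airline
ORDER BY val DESC
LIMIT 1

Result: Southwest with sum(passengers) = 508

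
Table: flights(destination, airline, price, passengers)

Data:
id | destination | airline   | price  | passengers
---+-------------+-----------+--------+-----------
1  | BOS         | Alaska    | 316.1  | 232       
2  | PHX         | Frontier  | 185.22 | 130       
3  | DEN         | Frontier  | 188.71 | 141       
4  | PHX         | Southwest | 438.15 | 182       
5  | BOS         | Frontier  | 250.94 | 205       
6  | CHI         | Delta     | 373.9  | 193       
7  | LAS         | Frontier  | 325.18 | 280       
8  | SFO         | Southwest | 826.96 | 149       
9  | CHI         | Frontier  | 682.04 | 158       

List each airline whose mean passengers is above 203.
SELECT airline, AVG(passengers)
FROM flights
GROUP BY airline
HAVING AVG(passengers) > 203

Result:
  Alaska: avg=232.00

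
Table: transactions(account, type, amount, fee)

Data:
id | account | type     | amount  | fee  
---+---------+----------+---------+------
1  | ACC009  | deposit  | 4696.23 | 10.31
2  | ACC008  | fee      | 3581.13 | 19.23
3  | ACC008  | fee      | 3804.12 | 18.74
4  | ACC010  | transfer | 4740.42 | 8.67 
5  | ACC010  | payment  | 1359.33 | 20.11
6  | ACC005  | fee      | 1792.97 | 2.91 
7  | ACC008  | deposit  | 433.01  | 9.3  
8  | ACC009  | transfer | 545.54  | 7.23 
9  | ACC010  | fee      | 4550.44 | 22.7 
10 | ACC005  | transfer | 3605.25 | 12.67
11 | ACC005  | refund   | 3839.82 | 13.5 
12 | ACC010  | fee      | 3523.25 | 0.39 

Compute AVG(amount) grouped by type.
SELECT type, AVG(amount) as result
FROM transactions
GROUP BY type

Result:
  deposit: 2564.62
  fee: 3450.38
  payment: 1359.33
  refund: 3839.82
  transfer: 2963.74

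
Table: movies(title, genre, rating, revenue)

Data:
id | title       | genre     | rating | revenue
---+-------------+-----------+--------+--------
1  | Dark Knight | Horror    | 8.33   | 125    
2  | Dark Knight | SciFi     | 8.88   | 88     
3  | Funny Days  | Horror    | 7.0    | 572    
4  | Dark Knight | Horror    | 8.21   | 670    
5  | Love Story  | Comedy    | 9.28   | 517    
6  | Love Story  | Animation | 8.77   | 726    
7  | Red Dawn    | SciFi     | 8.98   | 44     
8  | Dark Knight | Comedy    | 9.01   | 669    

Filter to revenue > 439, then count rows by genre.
SELECT genre, COUNT(*)
FROM movies
WHERE revenue > 439
GROUP BY genre

Note: WHERE filters rows before grouping.

Result:
  Animation: 1
  Comedy: 2
  Horror: 2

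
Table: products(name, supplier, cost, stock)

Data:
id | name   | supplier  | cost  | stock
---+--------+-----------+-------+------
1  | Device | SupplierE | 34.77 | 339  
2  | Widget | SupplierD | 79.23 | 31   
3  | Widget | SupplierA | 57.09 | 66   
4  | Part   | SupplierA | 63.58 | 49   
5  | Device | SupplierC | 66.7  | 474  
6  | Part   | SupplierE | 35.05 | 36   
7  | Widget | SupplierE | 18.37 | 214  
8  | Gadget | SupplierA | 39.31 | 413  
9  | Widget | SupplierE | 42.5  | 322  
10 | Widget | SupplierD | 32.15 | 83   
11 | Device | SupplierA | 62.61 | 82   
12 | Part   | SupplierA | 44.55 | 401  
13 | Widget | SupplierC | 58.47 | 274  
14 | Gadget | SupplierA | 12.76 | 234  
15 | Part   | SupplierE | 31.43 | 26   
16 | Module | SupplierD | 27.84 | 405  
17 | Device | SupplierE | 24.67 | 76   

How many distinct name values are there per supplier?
SELECT supplier, COUNT(DISTINCT name)
FROM products
GROUP BY supplier

Result:
  SupplierA: 4 distinct
  SupplierC: 2 distinct
  SupplierD: 2 distinct
  SupplierE: 3 distinct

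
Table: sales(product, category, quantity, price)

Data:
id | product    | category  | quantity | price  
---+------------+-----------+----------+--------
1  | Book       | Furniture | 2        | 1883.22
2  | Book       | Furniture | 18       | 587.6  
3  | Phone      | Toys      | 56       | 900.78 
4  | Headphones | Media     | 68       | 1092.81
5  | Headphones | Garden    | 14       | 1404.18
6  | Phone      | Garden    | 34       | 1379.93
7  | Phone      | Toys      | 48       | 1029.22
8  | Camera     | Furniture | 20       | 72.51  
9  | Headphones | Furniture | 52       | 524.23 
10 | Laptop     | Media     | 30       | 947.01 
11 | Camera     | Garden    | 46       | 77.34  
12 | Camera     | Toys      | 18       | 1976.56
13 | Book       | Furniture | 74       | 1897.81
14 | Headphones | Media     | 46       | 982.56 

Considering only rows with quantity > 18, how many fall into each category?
SELECT category, COUNT(*)
FROM sales
WHERE quantity > 18
GROUP BY category

Note: WHERE filters rows before grouping.

Result:
  Furniture: 3
  Garden: 2
  Media: 3
  Toys: 2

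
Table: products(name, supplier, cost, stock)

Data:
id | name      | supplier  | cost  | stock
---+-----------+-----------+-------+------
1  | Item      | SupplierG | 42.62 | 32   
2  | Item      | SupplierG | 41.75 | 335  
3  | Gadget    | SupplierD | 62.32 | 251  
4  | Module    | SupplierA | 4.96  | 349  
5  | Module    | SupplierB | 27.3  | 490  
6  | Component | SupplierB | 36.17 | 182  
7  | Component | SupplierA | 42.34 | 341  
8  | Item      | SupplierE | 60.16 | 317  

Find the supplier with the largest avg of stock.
SELECT supplier, AVG(stock) as val
FROM products
GROUP BY supplier
ORDER BY val DESC
LIMIT 1

Result: SupplierA with avg(stock) = 345.00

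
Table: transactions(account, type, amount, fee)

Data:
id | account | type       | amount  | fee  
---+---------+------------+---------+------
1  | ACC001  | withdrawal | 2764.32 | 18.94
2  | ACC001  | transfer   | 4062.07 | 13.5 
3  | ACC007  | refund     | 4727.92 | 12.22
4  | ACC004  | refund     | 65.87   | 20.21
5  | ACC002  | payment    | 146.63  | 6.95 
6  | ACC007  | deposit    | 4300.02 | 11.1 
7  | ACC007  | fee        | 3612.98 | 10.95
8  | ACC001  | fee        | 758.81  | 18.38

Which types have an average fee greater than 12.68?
SELECT type, AVG(fee)
FROM transactions
GROUP BY type
HAVING AVG(fee) > 12.68

Result:
  fee: avg=14.67
  refund: avg=16.22
  transfer: avg=13.50
  withdrawal: avg=18.94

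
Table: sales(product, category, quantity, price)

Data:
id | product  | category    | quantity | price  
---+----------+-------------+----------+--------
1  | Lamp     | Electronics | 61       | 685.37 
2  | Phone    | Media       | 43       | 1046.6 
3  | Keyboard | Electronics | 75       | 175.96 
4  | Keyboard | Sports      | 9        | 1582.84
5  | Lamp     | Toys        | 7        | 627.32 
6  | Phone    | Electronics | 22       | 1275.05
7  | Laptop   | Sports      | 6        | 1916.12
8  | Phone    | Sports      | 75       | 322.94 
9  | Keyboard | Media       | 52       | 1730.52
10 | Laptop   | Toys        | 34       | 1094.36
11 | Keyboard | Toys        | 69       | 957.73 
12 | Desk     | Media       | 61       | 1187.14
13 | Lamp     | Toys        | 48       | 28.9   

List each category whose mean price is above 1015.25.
SELECT category, AVG(price)
FROM sales
GROUP BY category
HAVING AVG(price) > 1015.25

Result:
  Media: avg=1321.42
  Sports: avg=1273.97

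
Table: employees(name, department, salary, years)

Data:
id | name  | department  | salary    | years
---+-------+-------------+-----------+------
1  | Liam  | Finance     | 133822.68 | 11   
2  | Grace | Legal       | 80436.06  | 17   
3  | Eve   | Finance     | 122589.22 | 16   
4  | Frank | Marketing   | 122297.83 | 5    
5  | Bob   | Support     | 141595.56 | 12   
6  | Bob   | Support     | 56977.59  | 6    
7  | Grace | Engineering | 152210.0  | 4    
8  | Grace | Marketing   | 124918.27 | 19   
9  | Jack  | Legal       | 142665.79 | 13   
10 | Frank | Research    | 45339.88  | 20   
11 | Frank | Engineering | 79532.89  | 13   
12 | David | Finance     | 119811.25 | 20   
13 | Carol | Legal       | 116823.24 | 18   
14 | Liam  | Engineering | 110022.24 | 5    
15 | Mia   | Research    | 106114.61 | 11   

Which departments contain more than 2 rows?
SELECT department, COUNT(*) as cnt
FROM employees
GROUP BY department
HAVING COUNT(*) > 2

Result:
  Engineering: 3
  Finance: 3
  Legal: 3

Note: HAVING filters groups after aggregation, WHERE filters rows before.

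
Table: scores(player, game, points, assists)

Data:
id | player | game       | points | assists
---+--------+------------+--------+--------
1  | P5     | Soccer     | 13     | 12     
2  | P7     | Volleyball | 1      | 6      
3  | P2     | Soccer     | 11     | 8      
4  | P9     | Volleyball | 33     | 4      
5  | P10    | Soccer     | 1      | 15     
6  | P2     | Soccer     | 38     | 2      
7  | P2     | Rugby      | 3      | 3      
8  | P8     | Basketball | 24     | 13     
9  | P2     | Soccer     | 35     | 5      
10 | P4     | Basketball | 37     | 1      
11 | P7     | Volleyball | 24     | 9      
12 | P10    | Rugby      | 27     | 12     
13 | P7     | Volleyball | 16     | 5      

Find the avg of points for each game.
SELECT game, AVG(points) as result
FROM scores
GROUP BY game

Result:
  Basketball: 30.50
  Rugby: 15.00
  Soccer: 19.60
  Volleyball: 18.50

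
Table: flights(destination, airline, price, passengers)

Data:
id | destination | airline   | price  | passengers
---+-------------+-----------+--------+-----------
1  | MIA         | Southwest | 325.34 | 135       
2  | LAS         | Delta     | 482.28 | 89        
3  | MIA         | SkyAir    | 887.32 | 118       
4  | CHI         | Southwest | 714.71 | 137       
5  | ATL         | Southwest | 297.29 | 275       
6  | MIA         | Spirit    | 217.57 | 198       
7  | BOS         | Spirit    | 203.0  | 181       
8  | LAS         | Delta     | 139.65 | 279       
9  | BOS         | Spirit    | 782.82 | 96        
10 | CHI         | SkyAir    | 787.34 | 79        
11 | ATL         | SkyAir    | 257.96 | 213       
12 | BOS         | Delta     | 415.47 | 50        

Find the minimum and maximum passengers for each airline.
SELECT airline, MIN(passengers), MAX(passengers)
FROM flights
GROUP BY airline

Result:
  Delta: min=50, max=279
  SkyAir: min=79, max=213
  Southwest: min=135, max=275
  Spirit: min=96, max=198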